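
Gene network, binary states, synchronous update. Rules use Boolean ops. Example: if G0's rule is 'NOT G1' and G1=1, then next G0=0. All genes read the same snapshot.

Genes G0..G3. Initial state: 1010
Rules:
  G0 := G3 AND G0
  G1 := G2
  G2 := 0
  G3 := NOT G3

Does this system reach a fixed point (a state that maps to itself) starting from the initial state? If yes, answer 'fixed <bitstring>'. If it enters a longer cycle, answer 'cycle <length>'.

Step 0: 1010
Step 1: G0=G3&G0=0&1=0 G1=G2=1 G2=0(const) G3=NOT G3=NOT 0=1 -> 0101
Step 2: G0=G3&G0=1&0=0 G1=G2=0 G2=0(const) G3=NOT G3=NOT 1=0 -> 0000
Step 3: G0=G3&G0=0&0=0 G1=G2=0 G2=0(const) G3=NOT G3=NOT 0=1 -> 0001
Step 4: G0=G3&G0=1&0=0 G1=G2=0 G2=0(const) G3=NOT G3=NOT 1=0 -> 0000
Cycle of length 2 starting at step 2 -> no fixed point

Answer: cycle 2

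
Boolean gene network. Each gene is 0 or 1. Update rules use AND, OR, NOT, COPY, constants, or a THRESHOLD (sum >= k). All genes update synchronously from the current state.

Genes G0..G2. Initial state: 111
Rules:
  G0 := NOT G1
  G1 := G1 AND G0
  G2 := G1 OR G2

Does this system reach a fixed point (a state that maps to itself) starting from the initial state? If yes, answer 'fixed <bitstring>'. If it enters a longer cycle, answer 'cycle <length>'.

Answer: fixed 101

Derivation:
Step 0: 111
Step 1: G0=NOT G1=NOT 1=0 G1=G1&G0=1&1=1 G2=G1|G2=1|1=1 -> 011
Step 2: G0=NOT G1=NOT 1=0 G1=G1&G0=1&0=0 G2=G1|G2=1|1=1 -> 001
Step 3: G0=NOT G1=NOT 0=1 G1=G1&G0=0&0=0 G2=G1|G2=0|1=1 -> 101
Step 4: G0=NOT G1=NOT 0=1 G1=G1&G0=0&1=0 G2=G1|G2=0|1=1 -> 101
Fixed point reached at step 3: 101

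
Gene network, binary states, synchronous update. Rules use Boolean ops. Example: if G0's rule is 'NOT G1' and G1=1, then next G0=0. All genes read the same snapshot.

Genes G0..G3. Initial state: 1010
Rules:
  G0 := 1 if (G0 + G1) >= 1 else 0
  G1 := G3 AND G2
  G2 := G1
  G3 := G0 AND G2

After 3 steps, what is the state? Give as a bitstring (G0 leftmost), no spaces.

Step 1: G0=(1+0>=1)=1 G1=G3&G2=0&1=0 G2=G1=0 G3=G0&G2=1&1=1 -> 1001
Step 2: G0=(1+0>=1)=1 G1=G3&G2=1&0=0 G2=G1=0 G3=G0&G2=1&0=0 -> 1000
Step 3: G0=(1+0>=1)=1 G1=G3&G2=0&0=0 G2=G1=0 G3=G0&G2=1&0=0 -> 1000

1000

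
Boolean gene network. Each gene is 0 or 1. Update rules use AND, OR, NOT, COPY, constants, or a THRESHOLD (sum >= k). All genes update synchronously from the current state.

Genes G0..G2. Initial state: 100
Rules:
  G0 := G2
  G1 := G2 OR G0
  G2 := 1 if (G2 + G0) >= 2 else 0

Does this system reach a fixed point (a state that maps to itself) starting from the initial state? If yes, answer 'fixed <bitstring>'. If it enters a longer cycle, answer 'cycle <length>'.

Answer: fixed 000

Derivation:
Step 0: 100
Step 1: G0=G2=0 G1=G2|G0=0|1=1 G2=(0+1>=2)=0 -> 010
Step 2: G0=G2=0 G1=G2|G0=0|0=0 G2=(0+0>=2)=0 -> 000
Step 3: G0=G2=0 G1=G2|G0=0|0=0 G2=(0+0>=2)=0 -> 000
Fixed point reached at step 2: 000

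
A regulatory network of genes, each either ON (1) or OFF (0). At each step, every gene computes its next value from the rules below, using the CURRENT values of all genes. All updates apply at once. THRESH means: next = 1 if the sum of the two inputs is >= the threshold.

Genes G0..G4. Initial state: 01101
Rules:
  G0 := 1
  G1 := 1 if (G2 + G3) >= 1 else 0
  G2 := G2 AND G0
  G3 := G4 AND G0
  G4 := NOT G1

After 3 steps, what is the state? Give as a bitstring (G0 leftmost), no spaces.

Step 1: G0=1(const) G1=(1+0>=1)=1 G2=G2&G0=1&0=0 G3=G4&G0=1&0=0 G4=NOT G1=NOT 1=0 -> 11000
Step 2: G0=1(const) G1=(0+0>=1)=0 G2=G2&G0=0&1=0 G3=G4&G0=0&1=0 G4=NOT G1=NOT 1=0 -> 10000
Step 3: G0=1(const) G1=(0+0>=1)=0 G2=G2&G0=0&1=0 G3=G4&G0=0&1=0 G4=NOT G1=NOT 0=1 -> 10001

10001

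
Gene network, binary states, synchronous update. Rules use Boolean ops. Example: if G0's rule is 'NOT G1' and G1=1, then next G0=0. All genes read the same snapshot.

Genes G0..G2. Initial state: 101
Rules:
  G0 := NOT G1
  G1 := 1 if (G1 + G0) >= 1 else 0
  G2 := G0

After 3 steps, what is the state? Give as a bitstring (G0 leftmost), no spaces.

Step 1: G0=NOT G1=NOT 0=1 G1=(0+1>=1)=1 G2=G0=1 -> 111
Step 2: G0=NOT G1=NOT 1=0 G1=(1+1>=1)=1 G2=G0=1 -> 011
Step 3: G0=NOT G1=NOT 1=0 G1=(1+0>=1)=1 G2=G0=0 -> 010

010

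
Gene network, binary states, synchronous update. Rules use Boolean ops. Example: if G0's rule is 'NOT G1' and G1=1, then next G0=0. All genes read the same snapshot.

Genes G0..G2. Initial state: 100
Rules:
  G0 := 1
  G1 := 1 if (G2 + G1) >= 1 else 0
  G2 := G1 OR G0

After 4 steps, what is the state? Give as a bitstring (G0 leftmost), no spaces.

Step 1: G0=1(const) G1=(0+0>=1)=0 G2=G1|G0=0|1=1 -> 101
Step 2: G0=1(const) G1=(1+0>=1)=1 G2=G1|G0=0|1=1 -> 111
Step 3: G0=1(const) G1=(1+1>=1)=1 G2=G1|G0=1|1=1 -> 111
Step 4: G0=1(const) G1=(1+1>=1)=1 G2=G1|G0=1|1=1 -> 111

111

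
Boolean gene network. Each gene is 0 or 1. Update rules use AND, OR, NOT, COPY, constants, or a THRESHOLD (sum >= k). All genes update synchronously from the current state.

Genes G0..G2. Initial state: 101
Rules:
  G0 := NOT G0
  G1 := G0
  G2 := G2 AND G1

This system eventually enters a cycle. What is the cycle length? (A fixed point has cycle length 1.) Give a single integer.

Answer: 2

Derivation:
Step 0: 101
Step 1: G0=NOT G0=NOT 1=0 G1=G0=1 G2=G2&G1=1&0=0 -> 010
Step 2: G0=NOT G0=NOT 0=1 G1=G0=0 G2=G2&G1=0&1=0 -> 100
Step 3: G0=NOT G0=NOT 1=0 G1=G0=1 G2=G2&G1=0&0=0 -> 010
State from step 3 equals state from step 1 -> cycle length 2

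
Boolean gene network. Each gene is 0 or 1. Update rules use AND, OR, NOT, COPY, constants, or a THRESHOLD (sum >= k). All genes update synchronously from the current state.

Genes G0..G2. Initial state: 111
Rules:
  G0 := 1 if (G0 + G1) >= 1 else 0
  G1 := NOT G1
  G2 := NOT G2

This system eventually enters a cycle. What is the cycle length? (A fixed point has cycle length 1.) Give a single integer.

Answer: 2

Derivation:
Step 0: 111
Step 1: G0=(1+1>=1)=1 G1=NOT G1=NOT 1=0 G2=NOT G2=NOT 1=0 -> 100
Step 2: G0=(1+0>=1)=1 G1=NOT G1=NOT 0=1 G2=NOT G2=NOT 0=1 -> 111
State from step 2 equals state from step 0 -> cycle length 2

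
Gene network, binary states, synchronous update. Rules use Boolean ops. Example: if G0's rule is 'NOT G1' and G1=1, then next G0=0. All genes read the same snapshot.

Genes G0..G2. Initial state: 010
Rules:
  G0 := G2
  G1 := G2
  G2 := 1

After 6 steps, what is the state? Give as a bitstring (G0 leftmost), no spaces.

Step 1: G0=G2=0 G1=G2=0 G2=1(const) -> 001
Step 2: G0=G2=1 G1=G2=1 G2=1(const) -> 111
Step 3: G0=G2=1 G1=G2=1 G2=1(const) -> 111
Step 4: G0=G2=1 G1=G2=1 G2=1(const) -> 111
Step 5: G0=G2=1 G1=G2=1 G2=1(const) -> 111
Step 6: G0=G2=1 G1=G2=1 G2=1(const) -> 111

111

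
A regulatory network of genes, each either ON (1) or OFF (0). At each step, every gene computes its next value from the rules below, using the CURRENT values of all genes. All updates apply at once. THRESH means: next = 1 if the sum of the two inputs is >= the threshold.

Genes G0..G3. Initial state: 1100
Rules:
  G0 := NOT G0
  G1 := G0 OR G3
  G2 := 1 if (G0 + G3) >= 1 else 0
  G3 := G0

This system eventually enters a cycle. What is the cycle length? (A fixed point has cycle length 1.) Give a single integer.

Answer: 2

Derivation:
Step 0: 1100
Step 1: G0=NOT G0=NOT 1=0 G1=G0|G3=1|0=1 G2=(1+0>=1)=1 G3=G0=1 -> 0111
Step 2: G0=NOT G0=NOT 0=1 G1=G0|G3=0|1=1 G2=(0+1>=1)=1 G3=G0=0 -> 1110
Step 3: G0=NOT G0=NOT 1=0 G1=G0|G3=1|0=1 G2=(1+0>=1)=1 G3=G0=1 -> 0111
State from step 3 equals state from step 1 -> cycle length 2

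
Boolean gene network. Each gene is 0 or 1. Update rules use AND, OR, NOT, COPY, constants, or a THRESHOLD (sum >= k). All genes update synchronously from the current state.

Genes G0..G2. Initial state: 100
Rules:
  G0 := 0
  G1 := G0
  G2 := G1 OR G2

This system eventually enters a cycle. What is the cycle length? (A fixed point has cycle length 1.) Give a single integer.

Step 0: 100
Step 1: G0=0(const) G1=G0=1 G2=G1|G2=0|0=0 -> 010
Step 2: G0=0(const) G1=G0=0 G2=G1|G2=1|0=1 -> 001
Step 3: G0=0(const) G1=G0=0 G2=G1|G2=0|1=1 -> 001
State from step 3 equals state from step 2 -> cycle length 1

Answer: 1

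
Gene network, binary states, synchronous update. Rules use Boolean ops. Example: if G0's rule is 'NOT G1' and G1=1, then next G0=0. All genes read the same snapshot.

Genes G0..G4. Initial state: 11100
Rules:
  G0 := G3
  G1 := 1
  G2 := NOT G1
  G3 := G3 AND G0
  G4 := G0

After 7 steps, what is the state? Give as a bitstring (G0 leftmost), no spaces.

Step 1: G0=G3=0 G1=1(const) G2=NOT G1=NOT 1=0 G3=G3&G0=0&1=0 G4=G0=1 -> 01001
Step 2: G0=G3=0 G1=1(const) G2=NOT G1=NOT 1=0 G3=G3&G0=0&0=0 G4=G0=0 -> 01000
Step 3: G0=G3=0 G1=1(const) G2=NOT G1=NOT 1=0 G3=G3&G0=0&0=0 G4=G0=0 -> 01000
Step 4: G0=G3=0 G1=1(const) G2=NOT G1=NOT 1=0 G3=G3&G0=0&0=0 G4=G0=0 -> 01000
Step 5: G0=G3=0 G1=1(const) G2=NOT G1=NOT 1=0 G3=G3&G0=0&0=0 G4=G0=0 -> 01000
Step 6: G0=G3=0 G1=1(const) G2=NOT G1=NOT 1=0 G3=G3&G0=0&0=0 G4=G0=0 -> 01000
Step 7: G0=G3=0 G1=1(const) G2=NOT G1=NOT 1=0 G3=G3&G0=0&0=0 G4=G0=0 -> 01000

01000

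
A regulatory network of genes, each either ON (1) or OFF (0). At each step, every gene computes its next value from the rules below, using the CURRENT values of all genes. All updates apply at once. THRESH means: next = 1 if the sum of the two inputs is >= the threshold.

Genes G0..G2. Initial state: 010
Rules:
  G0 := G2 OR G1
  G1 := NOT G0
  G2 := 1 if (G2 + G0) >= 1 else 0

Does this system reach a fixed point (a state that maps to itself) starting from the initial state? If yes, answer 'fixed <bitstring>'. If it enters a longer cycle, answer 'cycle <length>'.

Answer: fixed 101

Derivation:
Step 0: 010
Step 1: G0=G2|G1=0|1=1 G1=NOT G0=NOT 0=1 G2=(0+0>=1)=0 -> 110
Step 2: G0=G2|G1=0|1=1 G1=NOT G0=NOT 1=0 G2=(0+1>=1)=1 -> 101
Step 3: G0=G2|G1=1|0=1 G1=NOT G0=NOT 1=0 G2=(1+1>=1)=1 -> 101
Fixed point reached at step 2: 101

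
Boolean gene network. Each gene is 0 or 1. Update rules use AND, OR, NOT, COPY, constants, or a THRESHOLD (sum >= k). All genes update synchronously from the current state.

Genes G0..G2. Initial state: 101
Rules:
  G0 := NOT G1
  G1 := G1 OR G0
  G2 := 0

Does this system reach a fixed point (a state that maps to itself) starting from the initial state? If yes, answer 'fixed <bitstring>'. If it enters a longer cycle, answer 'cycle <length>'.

Answer: fixed 010

Derivation:
Step 0: 101
Step 1: G0=NOT G1=NOT 0=1 G1=G1|G0=0|1=1 G2=0(const) -> 110
Step 2: G0=NOT G1=NOT 1=0 G1=G1|G0=1|1=1 G2=0(const) -> 010
Step 3: G0=NOT G1=NOT 1=0 G1=G1|G0=1|0=1 G2=0(const) -> 010
Fixed point reached at step 2: 010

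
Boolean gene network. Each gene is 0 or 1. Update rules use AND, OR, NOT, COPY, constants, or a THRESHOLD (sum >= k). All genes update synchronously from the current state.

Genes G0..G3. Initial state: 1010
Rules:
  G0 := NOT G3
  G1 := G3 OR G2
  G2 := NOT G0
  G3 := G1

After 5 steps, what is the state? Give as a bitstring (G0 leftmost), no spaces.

Step 1: G0=NOT G3=NOT 0=1 G1=G3|G2=0|1=1 G2=NOT G0=NOT 1=0 G3=G1=0 -> 1100
Step 2: G0=NOT G3=NOT 0=1 G1=G3|G2=0|0=0 G2=NOT G0=NOT 1=0 G3=G1=1 -> 1001
Step 3: G0=NOT G3=NOT 1=0 G1=G3|G2=1|0=1 G2=NOT G0=NOT 1=0 G3=G1=0 -> 0100
Step 4: G0=NOT G3=NOT 0=1 G1=G3|G2=0|0=0 G2=NOT G0=NOT 0=1 G3=G1=1 -> 1011
Step 5: G0=NOT G3=NOT 1=0 G1=G3|G2=1|1=1 G2=NOT G0=NOT 1=0 G3=G1=0 -> 0100

0100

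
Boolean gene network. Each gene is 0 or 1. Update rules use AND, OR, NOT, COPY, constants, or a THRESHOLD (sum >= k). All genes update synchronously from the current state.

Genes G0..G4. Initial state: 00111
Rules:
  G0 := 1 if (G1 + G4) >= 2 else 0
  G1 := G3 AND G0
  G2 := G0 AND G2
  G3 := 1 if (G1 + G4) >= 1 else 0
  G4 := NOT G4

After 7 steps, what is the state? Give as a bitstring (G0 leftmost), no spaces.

Step 1: G0=(0+1>=2)=0 G1=G3&G0=1&0=0 G2=G0&G2=0&1=0 G3=(0+1>=1)=1 G4=NOT G4=NOT 1=0 -> 00010
Step 2: G0=(0+0>=2)=0 G1=G3&G0=1&0=0 G2=G0&G2=0&0=0 G3=(0+0>=1)=0 G4=NOT G4=NOT 0=1 -> 00001
Step 3: G0=(0+1>=2)=0 G1=G3&G0=0&0=0 G2=G0&G2=0&0=0 G3=(0+1>=1)=1 G4=NOT G4=NOT 1=0 -> 00010
Step 4: G0=(0+0>=2)=0 G1=G3&G0=1&0=0 G2=G0&G2=0&0=0 G3=(0+0>=1)=0 G4=NOT G4=NOT 0=1 -> 00001
Step 5: G0=(0+1>=2)=0 G1=G3&G0=0&0=0 G2=G0&G2=0&0=0 G3=(0+1>=1)=1 G4=NOT G4=NOT 1=0 -> 00010
Step 6: G0=(0+0>=2)=0 G1=G3&G0=1&0=0 G2=G0&G2=0&0=0 G3=(0+0>=1)=0 G4=NOT G4=NOT 0=1 -> 00001
Step 7: G0=(0+1>=2)=0 G1=G3&G0=0&0=0 G2=G0&G2=0&0=0 G3=(0+1>=1)=1 G4=NOT G4=NOT 1=0 -> 00010

00010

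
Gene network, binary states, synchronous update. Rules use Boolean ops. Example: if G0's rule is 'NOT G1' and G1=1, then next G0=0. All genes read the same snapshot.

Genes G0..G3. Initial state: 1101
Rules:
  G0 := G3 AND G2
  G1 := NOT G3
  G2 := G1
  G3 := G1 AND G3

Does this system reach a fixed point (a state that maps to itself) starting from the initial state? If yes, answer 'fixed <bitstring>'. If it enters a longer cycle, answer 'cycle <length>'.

Answer: fixed 0110

Derivation:
Step 0: 1101
Step 1: G0=G3&G2=1&0=0 G1=NOT G3=NOT 1=0 G2=G1=1 G3=G1&G3=1&1=1 -> 0011
Step 2: G0=G3&G2=1&1=1 G1=NOT G3=NOT 1=0 G2=G1=0 G3=G1&G3=0&1=0 -> 1000
Step 3: G0=G3&G2=0&0=0 G1=NOT G3=NOT 0=1 G2=G1=0 G3=G1&G3=0&0=0 -> 0100
Step 4: G0=G3&G2=0&0=0 G1=NOT G3=NOT 0=1 G2=G1=1 G3=G1&G3=1&0=0 -> 0110
Step 5: G0=G3&G2=0&1=0 G1=NOT G3=NOT 0=1 G2=G1=1 G3=G1&G3=1&0=0 -> 0110
Fixed point reached at step 4: 0110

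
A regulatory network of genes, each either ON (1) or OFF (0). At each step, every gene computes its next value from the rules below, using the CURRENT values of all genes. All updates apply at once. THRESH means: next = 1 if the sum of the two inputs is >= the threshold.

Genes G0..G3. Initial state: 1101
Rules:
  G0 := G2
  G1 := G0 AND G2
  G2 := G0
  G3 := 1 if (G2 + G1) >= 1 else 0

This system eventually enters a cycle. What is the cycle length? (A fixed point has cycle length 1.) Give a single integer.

Step 0: 1101
Step 1: G0=G2=0 G1=G0&G2=1&0=0 G2=G0=1 G3=(0+1>=1)=1 -> 0011
Step 2: G0=G2=1 G1=G0&G2=0&1=0 G2=G0=0 G3=(1+0>=1)=1 -> 1001
Step 3: G0=G2=0 G1=G0&G2=1&0=0 G2=G0=1 G3=(0+0>=1)=0 -> 0010
Step 4: G0=G2=1 G1=G0&G2=0&1=0 G2=G0=0 G3=(1+0>=1)=1 -> 1001
State from step 4 equals state from step 2 -> cycle length 2

Answer: 2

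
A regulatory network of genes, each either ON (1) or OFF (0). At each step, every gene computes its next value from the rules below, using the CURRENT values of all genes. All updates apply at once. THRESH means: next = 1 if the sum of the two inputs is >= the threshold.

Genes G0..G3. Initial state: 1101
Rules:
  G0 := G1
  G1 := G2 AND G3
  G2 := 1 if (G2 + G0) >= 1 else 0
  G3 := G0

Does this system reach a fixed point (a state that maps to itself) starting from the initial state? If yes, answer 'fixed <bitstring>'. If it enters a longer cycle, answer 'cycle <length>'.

Answer: cycle 3

Derivation:
Step 0: 1101
Step 1: G0=G1=1 G1=G2&G3=0&1=0 G2=(0+1>=1)=1 G3=G0=1 -> 1011
Step 2: G0=G1=0 G1=G2&G3=1&1=1 G2=(1+1>=1)=1 G3=G0=1 -> 0111
Step 3: G0=G1=1 G1=G2&G3=1&1=1 G2=(1+0>=1)=1 G3=G0=0 -> 1110
Step 4: G0=G1=1 G1=G2&G3=1&0=0 G2=(1+1>=1)=1 G3=G0=1 -> 1011
Cycle of length 3 starting at step 1 -> no fixed point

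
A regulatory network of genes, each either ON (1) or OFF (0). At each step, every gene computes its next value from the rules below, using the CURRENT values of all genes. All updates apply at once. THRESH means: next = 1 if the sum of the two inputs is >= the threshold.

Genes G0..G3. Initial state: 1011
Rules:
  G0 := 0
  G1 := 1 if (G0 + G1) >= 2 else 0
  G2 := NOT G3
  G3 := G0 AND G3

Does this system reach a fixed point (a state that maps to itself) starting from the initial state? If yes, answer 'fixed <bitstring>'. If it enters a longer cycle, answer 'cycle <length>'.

Step 0: 1011
Step 1: G0=0(const) G1=(1+0>=2)=0 G2=NOT G3=NOT 1=0 G3=G0&G3=1&1=1 -> 0001
Step 2: G0=0(const) G1=(0+0>=2)=0 G2=NOT G3=NOT 1=0 G3=G0&G3=0&1=0 -> 0000
Step 3: G0=0(const) G1=(0+0>=2)=0 G2=NOT G3=NOT 0=1 G3=G0&G3=0&0=0 -> 0010
Step 4: G0=0(const) G1=(0+0>=2)=0 G2=NOT G3=NOT 0=1 G3=G0&G3=0&0=0 -> 0010
Fixed point reached at step 3: 0010

Answer: fixed 0010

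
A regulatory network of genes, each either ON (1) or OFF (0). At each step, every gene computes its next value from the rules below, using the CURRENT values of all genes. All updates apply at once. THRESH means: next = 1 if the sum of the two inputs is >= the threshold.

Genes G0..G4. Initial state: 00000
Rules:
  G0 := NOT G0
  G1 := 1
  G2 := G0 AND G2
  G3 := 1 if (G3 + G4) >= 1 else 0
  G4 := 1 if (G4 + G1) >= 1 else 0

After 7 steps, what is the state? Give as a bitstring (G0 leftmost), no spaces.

Step 1: G0=NOT G0=NOT 0=1 G1=1(const) G2=G0&G2=0&0=0 G3=(0+0>=1)=0 G4=(0+0>=1)=0 -> 11000
Step 2: G0=NOT G0=NOT 1=0 G1=1(const) G2=G0&G2=1&0=0 G3=(0+0>=1)=0 G4=(0+1>=1)=1 -> 01001
Step 3: G0=NOT G0=NOT 0=1 G1=1(const) G2=G0&G2=0&0=0 G3=(0+1>=1)=1 G4=(1+1>=1)=1 -> 11011
Step 4: G0=NOT G0=NOT 1=0 G1=1(const) G2=G0&G2=1&0=0 G3=(1+1>=1)=1 G4=(1+1>=1)=1 -> 01011
Step 5: G0=NOT G0=NOT 0=1 G1=1(const) G2=G0&G2=0&0=0 G3=(1+1>=1)=1 G4=(1+1>=1)=1 -> 11011
Step 6: G0=NOT G0=NOT 1=0 G1=1(const) G2=G0&G2=1&0=0 G3=(1+1>=1)=1 G4=(1+1>=1)=1 -> 01011
Step 7: G0=NOT G0=NOT 0=1 G1=1(const) G2=G0&G2=0&0=0 G3=(1+1>=1)=1 G4=(1+1>=1)=1 -> 11011

11011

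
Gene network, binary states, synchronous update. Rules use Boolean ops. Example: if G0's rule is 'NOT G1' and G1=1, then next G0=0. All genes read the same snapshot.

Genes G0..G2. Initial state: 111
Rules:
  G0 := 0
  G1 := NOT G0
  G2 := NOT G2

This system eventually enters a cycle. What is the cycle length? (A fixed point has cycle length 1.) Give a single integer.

Answer: 2

Derivation:
Step 0: 111
Step 1: G0=0(const) G1=NOT G0=NOT 1=0 G2=NOT G2=NOT 1=0 -> 000
Step 2: G0=0(const) G1=NOT G0=NOT 0=1 G2=NOT G2=NOT 0=1 -> 011
Step 3: G0=0(const) G1=NOT G0=NOT 0=1 G2=NOT G2=NOT 1=0 -> 010
Step 4: G0=0(const) G1=NOT G0=NOT 0=1 G2=NOT G2=NOT 0=1 -> 011
State from step 4 equals state from step 2 -> cycle length 2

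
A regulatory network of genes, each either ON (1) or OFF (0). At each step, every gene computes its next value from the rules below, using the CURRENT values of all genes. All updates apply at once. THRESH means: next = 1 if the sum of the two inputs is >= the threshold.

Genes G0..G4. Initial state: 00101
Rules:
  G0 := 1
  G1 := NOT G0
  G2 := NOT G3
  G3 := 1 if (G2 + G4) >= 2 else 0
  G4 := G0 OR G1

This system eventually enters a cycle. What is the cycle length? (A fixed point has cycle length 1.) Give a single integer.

Step 0: 00101
Step 1: G0=1(const) G1=NOT G0=NOT 0=1 G2=NOT G3=NOT 0=1 G3=(1+1>=2)=1 G4=G0|G1=0|0=0 -> 11110
Step 2: G0=1(const) G1=NOT G0=NOT 1=0 G2=NOT G3=NOT 1=0 G3=(1+0>=2)=0 G4=G0|G1=1|1=1 -> 10001
Step 3: G0=1(const) G1=NOT G0=NOT 1=0 G2=NOT G3=NOT 0=1 G3=(0+1>=2)=0 G4=G0|G1=1|0=1 -> 10101
Step 4: G0=1(const) G1=NOT G0=NOT 1=0 G2=NOT G3=NOT 0=1 G3=(1+1>=2)=1 G4=G0|G1=1|0=1 -> 10111
Step 5: G0=1(const) G1=NOT G0=NOT 1=0 G2=NOT G3=NOT 1=0 G3=(1+1>=2)=1 G4=G0|G1=1|0=1 -> 10011
Step 6: G0=1(const) G1=NOT G0=NOT 1=0 G2=NOT G3=NOT 1=0 G3=(0+1>=2)=0 G4=G0|G1=1|0=1 -> 10001
State from step 6 equals state from step 2 -> cycle length 4

Answer: 4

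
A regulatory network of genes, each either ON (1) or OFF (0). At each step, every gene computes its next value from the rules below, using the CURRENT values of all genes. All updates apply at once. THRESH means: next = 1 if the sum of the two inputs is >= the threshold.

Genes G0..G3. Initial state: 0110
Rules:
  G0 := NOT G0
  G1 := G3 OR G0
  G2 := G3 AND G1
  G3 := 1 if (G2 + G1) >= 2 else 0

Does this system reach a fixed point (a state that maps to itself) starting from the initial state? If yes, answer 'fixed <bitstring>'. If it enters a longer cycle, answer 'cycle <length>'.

Answer: cycle 2

Derivation:
Step 0: 0110
Step 1: G0=NOT G0=NOT 0=1 G1=G3|G0=0|0=0 G2=G3&G1=0&1=0 G3=(1+1>=2)=1 -> 1001
Step 2: G0=NOT G0=NOT 1=0 G1=G3|G0=1|1=1 G2=G3&G1=1&0=0 G3=(0+0>=2)=0 -> 0100
Step 3: G0=NOT G0=NOT 0=1 G1=G3|G0=0|0=0 G2=G3&G1=0&1=0 G3=(0+1>=2)=0 -> 1000
Step 4: G0=NOT G0=NOT 1=0 G1=G3|G0=0|1=1 G2=G3&G1=0&0=0 G3=(0+0>=2)=0 -> 0100
Cycle of length 2 starting at step 2 -> no fixed point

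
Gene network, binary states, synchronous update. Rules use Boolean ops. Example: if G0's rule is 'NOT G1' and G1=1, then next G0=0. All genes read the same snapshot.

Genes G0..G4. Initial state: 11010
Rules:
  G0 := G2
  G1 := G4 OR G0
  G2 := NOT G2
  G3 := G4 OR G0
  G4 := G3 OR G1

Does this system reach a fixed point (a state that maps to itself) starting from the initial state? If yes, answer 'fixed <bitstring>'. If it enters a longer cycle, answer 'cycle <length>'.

Step 0: 11010
Step 1: G0=G2=0 G1=G4|G0=0|1=1 G2=NOT G2=NOT 0=1 G3=G4|G0=0|1=1 G4=G3|G1=1|1=1 -> 01111
Step 2: G0=G2=1 G1=G4|G0=1|0=1 G2=NOT G2=NOT 1=0 G3=G4|G0=1|0=1 G4=G3|G1=1|1=1 -> 11011
Step 3: G0=G2=0 G1=G4|G0=1|1=1 G2=NOT G2=NOT 0=1 G3=G4|G0=1|1=1 G4=G3|G1=1|1=1 -> 01111
Cycle of length 2 starting at step 1 -> no fixed point

Answer: cycle 2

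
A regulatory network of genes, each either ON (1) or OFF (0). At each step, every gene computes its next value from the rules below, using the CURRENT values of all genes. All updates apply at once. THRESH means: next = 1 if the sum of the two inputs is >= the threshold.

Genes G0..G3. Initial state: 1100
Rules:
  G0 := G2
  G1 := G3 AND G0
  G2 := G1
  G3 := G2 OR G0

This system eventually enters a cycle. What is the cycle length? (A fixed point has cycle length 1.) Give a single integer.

Step 0: 1100
Step 1: G0=G2=0 G1=G3&G0=0&1=0 G2=G1=1 G3=G2|G0=0|1=1 -> 0011
Step 2: G0=G2=1 G1=G3&G0=1&0=0 G2=G1=0 G3=G2|G0=1|0=1 -> 1001
Step 3: G0=G2=0 G1=G3&G0=1&1=1 G2=G1=0 G3=G2|G0=0|1=1 -> 0101
Step 4: G0=G2=0 G1=G3&G0=1&0=0 G2=G1=1 G3=G2|G0=0|0=0 -> 0010
Step 5: G0=G2=1 G1=G3&G0=0&0=0 G2=G1=0 G3=G2|G0=1|0=1 -> 1001
State from step 5 equals state from step 2 -> cycle length 3

Answer: 3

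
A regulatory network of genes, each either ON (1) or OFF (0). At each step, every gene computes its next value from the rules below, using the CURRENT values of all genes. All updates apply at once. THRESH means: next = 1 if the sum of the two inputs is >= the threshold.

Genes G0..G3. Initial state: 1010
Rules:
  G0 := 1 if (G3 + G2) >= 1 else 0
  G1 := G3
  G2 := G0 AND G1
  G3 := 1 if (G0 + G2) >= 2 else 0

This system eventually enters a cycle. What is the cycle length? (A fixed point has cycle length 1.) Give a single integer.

Answer: 1

Derivation:
Step 0: 1010
Step 1: G0=(0+1>=1)=1 G1=G3=0 G2=G0&G1=1&0=0 G3=(1+1>=2)=1 -> 1001
Step 2: G0=(1+0>=1)=1 G1=G3=1 G2=G0&G1=1&0=0 G3=(1+0>=2)=0 -> 1100
Step 3: G0=(0+0>=1)=0 G1=G3=0 G2=G0&G1=1&1=1 G3=(1+0>=2)=0 -> 0010
Step 4: G0=(0+1>=1)=1 G1=G3=0 G2=G0&G1=0&0=0 G3=(0+1>=2)=0 -> 1000
Step 5: G0=(0+0>=1)=0 G1=G3=0 G2=G0&G1=1&0=0 G3=(1+0>=2)=0 -> 0000
Step 6: G0=(0+0>=1)=0 G1=G3=0 G2=G0&G1=0&0=0 G3=(0+0>=2)=0 -> 0000
State from step 6 equals state from step 5 -> cycle length 1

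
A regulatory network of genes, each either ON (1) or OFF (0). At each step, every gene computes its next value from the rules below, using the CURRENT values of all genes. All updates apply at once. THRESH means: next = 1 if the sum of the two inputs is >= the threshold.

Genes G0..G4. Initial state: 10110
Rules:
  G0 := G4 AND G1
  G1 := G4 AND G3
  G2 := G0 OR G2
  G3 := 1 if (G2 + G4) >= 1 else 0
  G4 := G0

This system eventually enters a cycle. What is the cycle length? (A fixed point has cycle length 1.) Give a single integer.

Step 0: 10110
Step 1: G0=G4&G1=0&0=0 G1=G4&G3=0&1=0 G2=G0|G2=1|1=1 G3=(1+0>=1)=1 G4=G0=1 -> 00111
Step 2: G0=G4&G1=1&0=0 G1=G4&G3=1&1=1 G2=G0|G2=0|1=1 G3=(1+1>=1)=1 G4=G0=0 -> 01110
Step 3: G0=G4&G1=0&1=0 G1=G4&G3=0&1=0 G2=G0|G2=0|1=1 G3=(1+0>=1)=1 G4=G0=0 -> 00110
Step 4: G0=G4&G1=0&0=0 G1=G4&G3=0&1=0 G2=G0|G2=0|1=1 G3=(1+0>=1)=1 G4=G0=0 -> 00110
State from step 4 equals state from step 3 -> cycle length 1

Answer: 1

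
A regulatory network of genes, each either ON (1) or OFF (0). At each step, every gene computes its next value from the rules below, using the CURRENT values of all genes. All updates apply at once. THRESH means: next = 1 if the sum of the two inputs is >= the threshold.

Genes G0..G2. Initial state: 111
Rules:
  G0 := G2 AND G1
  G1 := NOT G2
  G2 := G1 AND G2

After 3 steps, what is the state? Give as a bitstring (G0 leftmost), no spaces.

Step 1: G0=G2&G1=1&1=1 G1=NOT G2=NOT 1=0 G2=G1&G2=1&1=1 -> 101
Step 2: G0=G2&G1=1&0=0 G1=NOT G2=NOT 1=0 G2=G1&G2=0&1=0 -> 000
Step 3: G0=G2&G1=0&0=0 G1=NOT G2=NOT 0=1 G2=G1&G2=0&0=0 -> 010

010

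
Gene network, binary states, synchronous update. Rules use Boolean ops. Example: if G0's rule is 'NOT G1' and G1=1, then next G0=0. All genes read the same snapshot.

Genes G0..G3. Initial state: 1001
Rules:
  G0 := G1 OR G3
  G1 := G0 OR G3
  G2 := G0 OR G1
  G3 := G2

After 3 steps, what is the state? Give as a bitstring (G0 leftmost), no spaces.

Step 1: G0=G1|G3=0|1=1 G1=G0|G3=1|1=1 G2=G0|G1=1|0=1 G3=G2=0 -> 1110
Step 2: G0=G1|G3=1|0=1 G1=G0|G3=1|0=1 G2=G0|G1=1|1=1 G3=G2=1 -> 1111
Step 3: G0=G1|G3=1|1=1 G1=G0|G3=1|1=1 G2=G0|G1=1|1=1 G3=G2=1 -> 1111

1111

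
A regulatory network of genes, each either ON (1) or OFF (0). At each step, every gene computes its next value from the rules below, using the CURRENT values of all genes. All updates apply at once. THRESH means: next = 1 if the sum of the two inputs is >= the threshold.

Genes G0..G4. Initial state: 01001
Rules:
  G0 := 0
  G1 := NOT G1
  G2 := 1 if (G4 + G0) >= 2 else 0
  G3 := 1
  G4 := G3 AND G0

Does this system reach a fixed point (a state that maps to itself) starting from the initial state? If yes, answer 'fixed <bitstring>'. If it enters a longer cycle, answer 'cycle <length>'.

Step 0: 01001
Step 1: G0=0(const) G1=NOT G1=NOT 1=0 G2=(1+0>=2)=0 G3=1(const) G4=G3&G0=0&0=0 -> 00010
Step 2: G0=0(const) G1=NOT G1=NOT 0=1 G2=(0+0>=2)=0 G3=1(const) G4=G3&G0=1&0=0 -> 01010
Step 3: G0=0(const) G1=NOT G1=NOT 1=0 G2=(0+0>=2)=0 G3=1(const) G4=G3&G0=1&0=0 -> 00010
Cycle of length 2 starting at step 1 -> no fixed point

Answer: cycle 2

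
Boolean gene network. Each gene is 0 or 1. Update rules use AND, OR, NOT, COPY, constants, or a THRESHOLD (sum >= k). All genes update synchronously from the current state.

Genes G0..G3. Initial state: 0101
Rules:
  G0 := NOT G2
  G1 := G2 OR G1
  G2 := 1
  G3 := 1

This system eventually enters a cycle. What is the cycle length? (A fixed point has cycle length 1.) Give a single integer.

Step 0: 0101
Step 1: G0=NOT G2=NOT 0=1 G1=G2|G1=0|1=1 G2=1(const) G3=1(const) -> 1111
Step 2: G0=NOT G2=NOT 1=0 G1=G2|G1=1|1=1 G2=1(const) G3=1(const) -> 0111
Step 3: G0=NOT G2=NOT 1=0 G1=G2|G1=1|1=1 G2=1(const) G3=1(const) -> 0111
State from step 3 equals state from step 2 -> cycle length 1

Answer: 1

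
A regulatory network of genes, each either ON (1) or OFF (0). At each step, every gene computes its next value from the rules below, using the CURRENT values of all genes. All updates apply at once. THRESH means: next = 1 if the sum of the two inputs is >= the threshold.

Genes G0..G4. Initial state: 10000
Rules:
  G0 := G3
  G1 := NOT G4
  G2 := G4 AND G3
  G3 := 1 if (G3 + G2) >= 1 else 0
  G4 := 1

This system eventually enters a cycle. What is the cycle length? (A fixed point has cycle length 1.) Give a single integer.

Answer: 1

Derivation:
Step 0: 10000
Step 1: G0=G3=0 G1=NOT G4=NOT 0=1 G2=G4&G3=0&0=0 G3=(0+0>=1)=0 G4=1(const) -> 01001
Step 2: G0=G3=0 G1=NOT G4=NOT 1=0 G2=G4&G3=1&0=0 G3=(0+0>=1)=0 G4=1(const) -> 00001
Step 3: G0=G3=0 G1=NOT G4=NOT 1=0 G2=G4&G3=1&0=0 G3=(0+0>=1)=0 G4=1(const) -> 00001
State from step 3 equals state from step 2 -> cycle length 1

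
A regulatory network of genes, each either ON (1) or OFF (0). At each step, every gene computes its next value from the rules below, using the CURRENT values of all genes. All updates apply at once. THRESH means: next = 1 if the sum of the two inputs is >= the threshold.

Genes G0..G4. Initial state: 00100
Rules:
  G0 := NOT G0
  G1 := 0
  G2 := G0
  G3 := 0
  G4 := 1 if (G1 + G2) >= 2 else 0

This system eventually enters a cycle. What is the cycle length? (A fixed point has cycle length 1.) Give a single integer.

Answer: 2

Derivation:
Step 0: 00100
Step 1: G0=NOT G0=NOT 0=1 G1=0(const) G2=G0=0 G3=0(const) G4=(0+1>=2)=0 -> 10000
Step 2: G0=NOT G0=NOT 1=0 G1=0(const) G2=G0=1 G3=0(const) G4=(0+0>=2)=0 -> 00100
State from step 2 equals state from step 0 -> cycle length 2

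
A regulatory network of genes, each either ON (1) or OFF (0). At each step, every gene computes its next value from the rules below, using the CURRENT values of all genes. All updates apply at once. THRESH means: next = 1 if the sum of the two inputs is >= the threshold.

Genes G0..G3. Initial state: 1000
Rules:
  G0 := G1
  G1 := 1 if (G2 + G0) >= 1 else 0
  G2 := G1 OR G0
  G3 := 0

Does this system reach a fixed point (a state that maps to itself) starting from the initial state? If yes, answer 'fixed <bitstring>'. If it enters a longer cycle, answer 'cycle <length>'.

Answer: fixed 1110

Derivation:
Step 0: 1000
Step 1: G0=G1=0 G1=(0+1>=1)=1 G2=G1|G0=0|1=1 G3=0(const) -> 0110
Step 2: G0=G1=1 G1=(1+0>=1)=1 G2=G1|G0=1|0=1 G3=0(const) -> 1110
Step 3: G0=G1=1 G1=(1+1>=1)=1 G2=G1|G0=1|1=1 G3=0(const) -> 1110
Fixed point reached at step 2: 1110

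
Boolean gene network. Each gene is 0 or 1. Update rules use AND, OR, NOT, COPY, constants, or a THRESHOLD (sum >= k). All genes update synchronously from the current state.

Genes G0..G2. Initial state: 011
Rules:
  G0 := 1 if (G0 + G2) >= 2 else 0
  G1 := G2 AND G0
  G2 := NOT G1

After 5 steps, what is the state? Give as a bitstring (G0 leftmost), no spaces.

Step 1: G0=(0+1>=2)=0 G1=G2&G0=1&0=0 G2=NOT G1=NOT 1=0 -> 000
Step 2: G0=(0+0>=2)=0 G1=G2&G0=0&0=0 G2=NOT G1=NOT 0=1 -> 001
Step 3: G0=(0+1>=2)=0 G1=G2&G0=1&0=0 G2=NOT G1=NOT 0=1 -> 001
Step 4: G0=(0+1>=2)=0 G1=G2&G0=1&0=0 G2=NOT G1=NOT 0=1 -> 001
Step 5: G0=(0+1>=2)=0 G1=G2&G0=1&0=0 G2=NOT G1=NOT 0=1 -> 001

001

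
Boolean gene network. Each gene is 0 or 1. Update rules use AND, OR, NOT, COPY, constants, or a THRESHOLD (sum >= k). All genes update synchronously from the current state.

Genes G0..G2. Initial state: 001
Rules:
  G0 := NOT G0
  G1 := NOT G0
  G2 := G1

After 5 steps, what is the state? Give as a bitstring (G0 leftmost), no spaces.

Step 1: G0=NOT G0=NOT 0=1 G1=NOT G0=NOT 0=1 G2=G1=0 -> 110
Step 2: G0=NOT G0=NOT 1=0 G1=NOT G0=NOT 1=0 G2=G1=1 -> 001
Step 3: G0=NOT G0=NOT 0=1 G1=NOT G0=NOT 0=1 G2=G1=0 -> 110
Step 4: G0=NOT G0=NOT 1=0 G1=NOT G0=NOT 1=0 G2=G1=1 -> 001
Step 5: G0=NOT G0=NOT 0=1 G1=NOT G0=NOT 0=1 G2=G1=0 -> 110

110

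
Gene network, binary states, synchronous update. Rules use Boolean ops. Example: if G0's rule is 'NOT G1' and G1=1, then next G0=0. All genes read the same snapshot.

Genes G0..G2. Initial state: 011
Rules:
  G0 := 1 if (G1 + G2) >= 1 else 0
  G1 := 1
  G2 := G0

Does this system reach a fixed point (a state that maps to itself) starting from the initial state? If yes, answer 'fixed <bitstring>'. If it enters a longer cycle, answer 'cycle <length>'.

Answer: fixed 111

Derivation:
Step 0: 011
Step 1: G0=(1+1>=1)=1 G1=1(const) G2=G0=0 -> 110
Step 2: G0=(1+0>=1)=1 G1=1(const) G2=G0=1 -> 111
Step 3: G0=(1+1>=1)=1 G1=1(const) G2=G0=1 -> 111
Fixed point reached at step 2: 111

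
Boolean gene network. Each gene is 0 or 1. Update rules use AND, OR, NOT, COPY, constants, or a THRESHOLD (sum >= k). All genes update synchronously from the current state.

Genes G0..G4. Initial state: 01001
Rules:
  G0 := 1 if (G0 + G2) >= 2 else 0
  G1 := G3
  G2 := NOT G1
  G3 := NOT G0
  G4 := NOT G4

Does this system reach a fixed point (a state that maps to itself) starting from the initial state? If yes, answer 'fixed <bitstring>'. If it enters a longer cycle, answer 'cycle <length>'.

Step 0: 01001
Step 1: G0=(0+0>=2)=0 G1=G3=0 G2=NOT G1=NOT 1=0 G3=NOT G0=NOT 0=1 G4=NOT G4=NOT 1=0 -> 00010
Step 2: G0=(0+0>=2)=0 G1=G3=1 G2=NOT G1=NOT 0=1 G3=NOT G0=NOT 0=1 G4=NOT G4=NOT 0=1 -> 01111
Step 3: G0=(0+1>=2)=0 G1=G3=1 G2=NOT G1=NOT 1=0 G3=NOT G0=NOT 0=1 G4=NOT G4=NOT 1=0 -> 01010
Step 4: G0=(0+0>=2)=0 G1=G3=1 G2=NOT G1=NOT 1=0 G3=NOT G0=NOT 0=1 G4=NOT G4=NOT 0=1 -> 01011
Step 5: G0=(0+0>=2)=0 G1=G3=1 G2=NOT G1=NOT 1=0 G3=NOT G0=NOT 0=1 G4=NOT G4=NOT 1=0 -> 01010
Cycle of length 2 starting at step 3 -> no fixed point

Answer: cycle 2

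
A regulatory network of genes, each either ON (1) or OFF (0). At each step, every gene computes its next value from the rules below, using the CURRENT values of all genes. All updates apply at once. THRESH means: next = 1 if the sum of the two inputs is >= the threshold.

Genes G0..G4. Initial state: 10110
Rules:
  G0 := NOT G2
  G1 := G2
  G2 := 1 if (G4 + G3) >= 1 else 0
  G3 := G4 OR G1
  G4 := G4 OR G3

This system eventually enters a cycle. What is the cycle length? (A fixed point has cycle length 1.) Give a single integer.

Step 0: 10110
Step 1: G0=NOT G2=NOT 1=0 G1=G2=1 G2=(0+1>=1)=1 G3=G4|G1=0|0=0 G4=G4|G3=0|1=1 -> 01101
Step 2: G0=NOT G2=NOT 1=0 G1=G2=1 G2=(1+0>=1)=1 G3=G4|G1=1|1=1 G4=G4|G3=1|0=1 -> 01111
Step 3: G0=NOT G2=NOT 1=0 G1=G2=1 G2=(1+1>=1)=1 G3=G4|G1=1|1=1 G4=G4|G3=1|1=1 -> 01111
State from step 3 equals state from step 2 -> cycle length 1

Answer: 1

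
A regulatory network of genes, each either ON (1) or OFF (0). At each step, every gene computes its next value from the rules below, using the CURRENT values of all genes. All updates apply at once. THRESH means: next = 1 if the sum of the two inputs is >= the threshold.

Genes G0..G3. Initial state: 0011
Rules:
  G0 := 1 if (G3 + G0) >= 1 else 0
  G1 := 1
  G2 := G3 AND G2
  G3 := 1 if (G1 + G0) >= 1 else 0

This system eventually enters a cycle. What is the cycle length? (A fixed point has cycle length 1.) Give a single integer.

Answer: 1

Derivation:
Step 0: 0011
Step 1: G0=(1+0>=1)=1 G1=1(const) G2=G3&G2=1&1=1 G3=(0+0>=1)=0 -> 1110
Step 2: G0=(0+1>=1)=1 G1=1(const) G2=G3&G2=0&1=0 G3=(1+1>=1)=1 -> 1101
Step 3: G0=(1+1>=1)=1 G1=1(const) G2=G3&G2=1&0=0 G3=(1+1>=1)=1 -> 1101
State from step 3 equals state from step 2 -> cycle length 1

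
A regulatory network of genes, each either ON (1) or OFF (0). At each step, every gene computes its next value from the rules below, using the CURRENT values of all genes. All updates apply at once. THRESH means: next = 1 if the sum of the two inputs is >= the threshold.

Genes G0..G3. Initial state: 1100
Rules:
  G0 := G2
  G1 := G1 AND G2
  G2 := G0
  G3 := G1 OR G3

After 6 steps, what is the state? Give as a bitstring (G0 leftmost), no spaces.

Step 1: G0=G2=0 G1=G1&G2=1&0=0 G2=G0=1 G3=G1|G3=1|0=1 -> 0011
Step 2: G0=G2=1 G1=G1&G2=0&1=0 G2=G0=0 G3=G1|G3=0|1=1 -> 1001
Step 3: G0=G2=0 G1=G1&G2=0&0=0 G2=G0=1 G3=G1|G3=0|1=1 -> 0011
Step 4: G0=G2=1 G1=G1&G2=0&1=0 G2=G0=0 G3=G1|G3=0|1=1 -> 1001
Step 5: G0=G2=0 G1=G1&G2=0&0=0 G2=G0=1 G3=G1|G3=0|1=1 -> 0011
Step 6: G0=G2=1 G1=G1&G2=0&1=0 G2=G0=0 G3=G1|G3=0|1=1 -> 1001

1001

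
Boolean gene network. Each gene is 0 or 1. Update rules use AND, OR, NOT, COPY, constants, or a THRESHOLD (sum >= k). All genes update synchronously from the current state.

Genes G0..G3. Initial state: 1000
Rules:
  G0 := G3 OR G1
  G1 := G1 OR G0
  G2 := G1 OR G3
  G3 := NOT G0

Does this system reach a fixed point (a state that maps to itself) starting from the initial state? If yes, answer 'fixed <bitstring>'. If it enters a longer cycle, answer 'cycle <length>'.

Answer: fixed 1110

Derivation:
Step 0: 1000
Step 1: G0=G3|G1=0|0=0 G1=G1|G0=0|1=1 G2=G1|G3=0|0=0 G3=NOT G0=NOT 1=0 -> 0100
Step 2: G0=G3|G1=0|1=1 G1=G1|G0=1|0=1 G2=G1|G3=1|0=1 G3=NOT G0=NOT 0=1 -> 1111
Step 3: G0=G3|G1=1|1=1 G1=G1|G0=1|1=1 G2=G1|G3=1|1=1 G3=NOT G0=NOT 1=0 -> 1110
Step 4: G0=G3|G1=0|1=1 G1=G1|G0=1|1=1 G2=G1|G3=1|0=1 G3=NOT G0=NOT 1=0 -> 1110
Fixed point reached at step 3: 1110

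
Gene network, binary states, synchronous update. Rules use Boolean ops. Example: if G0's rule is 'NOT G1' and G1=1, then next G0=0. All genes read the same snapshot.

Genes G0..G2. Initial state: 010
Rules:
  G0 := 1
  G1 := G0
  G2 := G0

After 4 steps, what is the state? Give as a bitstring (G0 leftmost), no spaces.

Step 1: G0=1(const) G1=G0=0 G2=G0=0 -> 100
Step 2: G0=1(const) G1=G0=1 G2=G0=1 -> 111
Step 3: G0=1(const) G1=G0=1 G2=G0=1 -> 111
Step 4: G0=1(const) G1=G0=1 G2=G0=1 -> 111

111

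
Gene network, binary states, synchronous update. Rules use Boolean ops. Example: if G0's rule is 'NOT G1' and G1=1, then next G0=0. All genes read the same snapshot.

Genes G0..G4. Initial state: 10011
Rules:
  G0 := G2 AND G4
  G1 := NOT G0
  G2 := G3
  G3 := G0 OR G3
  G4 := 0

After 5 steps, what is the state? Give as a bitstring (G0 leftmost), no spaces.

Step 1: G0=G2&G4=0&1=0 G1=NOT G0=NOT 1=0 G2=G3=1 G3=G0|G3=1|1=1 G4=0(const) -> 00110
Step 2: G0=G2&G4=1&0=0 G1=NOT G0=NOT 0=1 G2=G3=1 G3=G0|G3=0|1=1 G4=0(const) -> 01110
Step 3: G0=G2&G4=1&0=0 G1=NOT G0=NOT 0=1 G2=G3=1 G3=G0|G3=0|1=1 G4=0(const) -> 01110
Step 4: G0=G2&G4=1&0=0 G1=NOT G0=NOT 0=1 G2=G3=1 G3=G0|G3=0|1=1 G4=0(const) -> 01110
Step 5: G0=G2&G4=1&0=0 G1=NOT G0=NOT 0=1 G2=G3=1 G3=G0|G3=0|1=1 G4=0(const) -> 01110

01110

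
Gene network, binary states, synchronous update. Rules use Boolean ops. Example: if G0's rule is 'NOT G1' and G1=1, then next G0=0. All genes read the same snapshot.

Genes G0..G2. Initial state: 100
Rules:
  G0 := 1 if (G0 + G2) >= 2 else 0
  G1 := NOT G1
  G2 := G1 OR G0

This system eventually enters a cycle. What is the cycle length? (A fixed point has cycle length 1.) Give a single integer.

Step 0: 100
Step 1: G0=(1+0>=2)=0 G1=NOT G1=NOT 0=1 G2=G1|G0=0|1=1 -> 011
Step 2: G0=(0+1>=2)=0 G1=NOT G1=NOT 1=0 G2=G1|G0=1|0=1 -> 001
Step 3: G0=(0+1>=2)=0 G1=NOT G1=NOT 0=1 G2=G1|G0=0|0=0 -> 010
Step 4: G0=(0+0>=2)=0 G1=NOT G1=NOT 1=0 G2=G1|G0=1|0=1 -> 001
State from step 4 equals state from step 2 -> cycle length 2

Answer: 2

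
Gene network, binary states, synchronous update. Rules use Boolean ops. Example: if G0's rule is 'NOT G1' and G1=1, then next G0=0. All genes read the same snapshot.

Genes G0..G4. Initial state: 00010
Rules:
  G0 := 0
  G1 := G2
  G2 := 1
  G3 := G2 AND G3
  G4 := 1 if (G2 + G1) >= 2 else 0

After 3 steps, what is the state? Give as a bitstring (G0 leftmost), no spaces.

Step 1: G0=0(const) G1=G2=0 G2=1(const) G3=G2&G3=0&1=0 G4=(0+0>=2)=0 -> 00100
Step 2: G0=0(const) G1=G2=1 G2=1(const) G3=G2&G3=1&0=0 G4=(1+0>=2)=0 -> 01100
Step 3: G0=0(const) G1=G2=1 G2=1(const) G3=G2&G3=1&0=0 G4=(1+1>=2)=1 -> 01101

01101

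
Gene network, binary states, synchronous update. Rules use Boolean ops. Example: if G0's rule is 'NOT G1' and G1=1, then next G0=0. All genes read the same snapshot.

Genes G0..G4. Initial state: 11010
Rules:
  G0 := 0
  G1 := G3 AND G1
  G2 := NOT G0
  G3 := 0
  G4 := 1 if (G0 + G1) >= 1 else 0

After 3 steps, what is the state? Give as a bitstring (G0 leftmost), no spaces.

Step 1: G0=0(const) G1=G3&G1=1&1=1 G2=NOT G0=NOT 1=0 G3=0(const) G4=(1+1>=1)=1 -> 01001
Step 2: G0=0(const) G1=G3&G1=0&1=0 G2=NOT G0=NOT 0=1 G3=0(const) G4=(0+1>=1)=1 -> 00101
Step 3: G0=0(const) G1=G3&G1=0&0=0 G2=NOT G0=NOT 0=1 G3=0(const) G4=(0+0>=1)=0 -> 00100

00100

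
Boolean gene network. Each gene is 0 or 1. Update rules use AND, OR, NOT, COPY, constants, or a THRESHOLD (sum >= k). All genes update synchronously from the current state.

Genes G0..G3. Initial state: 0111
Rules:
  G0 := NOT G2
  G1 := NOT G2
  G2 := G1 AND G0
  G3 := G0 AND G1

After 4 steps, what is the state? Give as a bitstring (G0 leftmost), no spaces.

Step 1: G0=NOT G2=NOT 1=0 G1=NOT G2=NOT 1=0 G2=G1&G0=1&0=0 G3=G0&G1=0&1=0 -> 0000
Step 2: G0=NOT G2=NOT 0=1 G1=NOT G2=NOT 0=1 G2=G1&G0=0&0=0 G3=G0&G1=0&0=0 -> 1100
Step 3: G0=NOT G2=NOT 0=1 G1=NOT G2=NOT 0=1 G2=G1&G0=1&1=1 G3=G0&G1=1&1=1 -> 1111
Step 4: G0=NOT G2=NOT 1=0 G1=NOT G2=NOT 1=0 G2=G1&G0=1&1=1 G3=G0&G1=1&1=1 -> 0011

0011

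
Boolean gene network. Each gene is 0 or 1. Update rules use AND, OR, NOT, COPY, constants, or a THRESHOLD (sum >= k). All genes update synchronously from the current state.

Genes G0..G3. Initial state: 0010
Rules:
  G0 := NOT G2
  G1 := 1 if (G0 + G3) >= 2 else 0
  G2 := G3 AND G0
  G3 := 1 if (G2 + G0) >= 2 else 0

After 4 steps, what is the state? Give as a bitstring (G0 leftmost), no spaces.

Step 1: G0=NOT G2=NOT 1=0 G1=(0+0>=2)=0 G2=G3&G0=0&0=0 G3=(1+0>=2)=0 -> 0000
Step 2: G0=NOT G2=NOT 0=1 G1=(0+0>=2)=0 G2=G3&G0=0&0=0 G3=(0+0>=2)=0 -> 1000
Step 3: G0=NOT G2=NOT 0=1 G1=(1+0>=2)=0 G2=G3&G0=0&1=0 G3=(0+1>=2)=0 -> 1000
Step 4: G0=NOT G2=NOT 0=1 G1=(1+0>=2)=0 G2=G3&G0=0&1=0 G3=(0+1>=2)=0 -> 1000

1000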